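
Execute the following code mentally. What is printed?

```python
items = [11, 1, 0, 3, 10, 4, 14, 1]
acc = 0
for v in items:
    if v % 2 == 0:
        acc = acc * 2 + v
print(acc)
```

62

v=11: not even
v=1: not even
v=0: even, acc = 0*2+0 = 0
v=3: not even
v=10: even, acc = 0*2+10 = 10
v=4: even, acc = 10*2+4 = 24
v=14: even, acc = 24*2+14 = 62
v=1: not even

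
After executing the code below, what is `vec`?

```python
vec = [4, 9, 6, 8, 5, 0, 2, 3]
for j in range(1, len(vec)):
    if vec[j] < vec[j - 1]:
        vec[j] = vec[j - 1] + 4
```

[4, 9, 13, 17, 21, 25, 29, 33]

j=1: 9>=4, unchanged → [4, 9, 6, 8, 5, 0, 2, 3]
j=2: 6<9, vec[2] = 9+4 = 13 → [4, 9, 13, 8, 5, 0, 2, 3]
j=3: 8<13, vec[3] = 13+4 = 17 → [4, 9, 13, 17, 5, 0, 2, 3]
j=4: 5<17, vec[4] = 17+4 = 21 → [4, 9, 13, 17, 21, 0, 2, 3]
j=5: 0<21, vec[5] = 21+4 = 25 → [4, 9, 13, 17, 21, 25, 2, 3]
j=6: 2<25, vec[6] = 25+4 = 29 → [4, 9, 13, 17, 21, 25, 29, 3]
j=7: 3<29, vec[7] = 29+4 = 33 → [4, 9, 13, 17, 21, 25, 29, 33]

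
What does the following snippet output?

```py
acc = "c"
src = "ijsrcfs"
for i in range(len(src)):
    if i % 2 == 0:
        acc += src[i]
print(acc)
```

i=0: add 'i' → 'ci'
i=1: skip
i=2: add 's' → 'cis'
i=3: skip
i=4: add 'c' → 'cisc'
i=5: skip
i=6: add 's' → 'ciscs'

ciscs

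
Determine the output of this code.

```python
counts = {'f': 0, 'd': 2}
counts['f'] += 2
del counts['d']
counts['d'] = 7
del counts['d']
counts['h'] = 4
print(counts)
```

{'f': 2, 'h': 4}

counts['f'] = 0+2 = 2 → {'f': 2, 'd': 2}
del 'd' → {'f': 2}
counts['d'] = 7 → {'f': 2, 'd': 7}
del 'd' → {'f': 2}
counts['h'] = 4 → {'f': 2, 'h': 4}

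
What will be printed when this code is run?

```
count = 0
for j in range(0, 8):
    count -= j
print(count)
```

j=0: count = 0-0 = 0
j=1: count = 0-1 = -1
j=2: count = (-1)-2 = -3
j=3: count = (-3)-3 = -6
j=4: count = (-6)-4 = -10
j=5: count = (-10)-5 = -15
j=6: count = (-15)-6 = -21
j=7: count = (-21)-7 = -28

-28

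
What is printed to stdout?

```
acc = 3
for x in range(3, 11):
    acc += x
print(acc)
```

x=3: acc = 3+3 = 6
x=4: acc = 6+4 = 10
x=5: acc = 10+5 = 15
x=6: acc = 15+6 = 21
x=7: acc = 21+7 = 28
x=8: acc = 28+8 = 36
x=9: acc = 36+9 = 45
x=10: acc = 45+10 = 55

55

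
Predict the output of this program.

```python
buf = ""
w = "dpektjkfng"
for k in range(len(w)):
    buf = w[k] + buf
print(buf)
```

k=0: prepend 'd' → 'd'
k=1: prepend 'p' → 'pd'
k=2: prepend 'e' → 'epd'
k=3: prepend 'k' → 'kepd'
k=4: prepend 't' → 'tkepd'
k=5: prepend 'j' → 'jtkepd'
k=6: prepend 'k' → 'kjtkepd'
k=7: prepend 'f' → 'fkjtkepd'
k=8: prepend 'n' → 'nfkjtkepd'
k=9: prepend 'g' → 'gnfkjtkepd'

gnfkjtkepd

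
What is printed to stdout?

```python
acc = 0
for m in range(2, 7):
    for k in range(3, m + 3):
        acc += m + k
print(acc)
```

185

m=2,k=3: acc = 0+5 = 5
m=2,k=4: acc = 5+6 = 11
m=3,k=3: acc = 11+6 = 17
m=3,k=4: acc = 17+7 = 24
m=3,k=5: acc = 24+8 = 32
m=4,k=3: acc = 32+7 = 39
m=4,k=4: acc = 39+8 = 47
m=4,k=5: acc = 47+9 = 56
m=4,k=6: acc = 56+10 = 66
m=5,k=3: acc = 66+8 = 74
m=5,k=4: acc = 74+9 = 83
m=5,k=5: acc = 83+10 = 93
m=5,k=6: acc = 93+11 = 104
m=5,k=7: acc = 104+12 = 116
m=6,k=3: acc = 116+9 = 125
m=6,k=4: acc = 125+10 = 135
m=6,k=5: acc = 135+11 = 146
m=6,k=6: acc = 146+12 = 158
m=6,k=7: acc = 158+13 = 171
m=6,k=8: acc = 171+14 = 185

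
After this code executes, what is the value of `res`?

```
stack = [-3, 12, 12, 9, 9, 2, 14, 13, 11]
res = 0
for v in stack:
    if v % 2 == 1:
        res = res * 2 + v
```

v=-3: odd, res = 0*2+(-3) = -3
v=12: not odd
v=12: not odd
v=9: odd, res = (-3)*2+9 = 3
v=9: odd, res = 3*2+9 = 15
v=2: not odd
v=14: not odd
v=13: odd, res = 15*2+13 = 43
v=11: odd, res = 43*2+11 = 97

97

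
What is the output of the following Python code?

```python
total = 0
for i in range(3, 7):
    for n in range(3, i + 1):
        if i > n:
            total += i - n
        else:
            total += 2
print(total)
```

18

i=3,n=3: not 3>3, total = 0+2 = 2
i=4,n=3: 4>3, total = 2+1 = 3
i=4,n=4: not 4>4, total = 3+2 = 5
i=5,n=3: 5>3, total = 5+2 = 7
i=5,n=4: 5>4, total = 7+1 = 8
i=5,n=5: not 5>5, total = 8+2 = 10
i=6,n=3: 6>3, total = 10+3 = 13
i=6,n=4: 6>4, total = 13+2 = 15
i=6,n=5: 6>5, total = 15+1 = 16
i=6,n=6: not 6>6, total = 16+2 = 18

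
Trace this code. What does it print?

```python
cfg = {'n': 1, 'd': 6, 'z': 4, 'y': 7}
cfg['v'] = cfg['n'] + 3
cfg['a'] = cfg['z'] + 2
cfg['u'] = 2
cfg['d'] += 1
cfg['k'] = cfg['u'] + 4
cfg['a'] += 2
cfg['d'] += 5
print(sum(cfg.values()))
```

44

cfg['v'] = cfg['n']+3 = 4 → {'n': 1, 'd': 6, 'z': 4, 'y': 7, 'v': 4}
cfg['a'] = cfg['z']+2 = 6 → {'n': 1, 'd': 6, 'z': 4, 'y': 7, 'v': 4, 'a': 6}
cfg['u'] = 2 → {'n': 1, 'd': 6, 'z': 4, 'y': 7, 'v': 4, 'a': 6, 'u': 2}
cfg['d'] = 6+1 = 7 → {'n': 1, 'd': 7, 'z': 4, 'y': 7, 'v': 4, 'a': 6, 'u': 2}
cfg['k'] = cfg['u']+4 = 6 → {'n': 1, 'd': 7, 'z': 4, 'y': 7, 'v': 4, 'a': 6, 'u': 2, 'k': 6}
cfg['a'] = 6+2 = 8 → {'n': 1, 'd': 7, 'z': 4, 'y': 7, 'v': 4, 'a': 8, 'u': 2, 'k': 6}
cfg['d'] = 7+5 = 12 → {'n': 1, 'd': 12, 'z': 4, 'y': 7, 'v': 4, 'a': 8, 'u': 2, 'k': 6}
sum of values = 44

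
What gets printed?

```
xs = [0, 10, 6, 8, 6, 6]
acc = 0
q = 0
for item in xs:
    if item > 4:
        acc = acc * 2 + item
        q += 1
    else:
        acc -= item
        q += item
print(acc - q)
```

253

item=0: not >4, acc = 0-0 = 0; q=0
item=10: >4, acc = 0*2+10 = 10; q=1
item=6: >4, acc = 10*2+6 = 26; q=2
item=8: >4, acc = 26*2+8 = 60; q=3
item=6: >4, acc = 60*2+6 = 126; q=4
item=6: >4, acc = 126*2+6 = 258; q=5
acc-q = 258-5 = 253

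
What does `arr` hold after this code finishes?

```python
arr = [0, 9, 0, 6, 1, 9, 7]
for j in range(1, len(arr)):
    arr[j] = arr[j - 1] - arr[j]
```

[0, -9, -9, -15, -16, -25, -32]

j=1: arr[1] = 0-9 = -9 → [0, -9, 0, 6, 1, 9, 7]
j=2: arr[2] = (-9)-0 = -9 → [0, -9, -9, 6, 1, 9, 7]
j=3: arr[3] = (-9)-6 = -15 → [0, -9, -9, -15, 1, 9, 7]
j=4: arr[4] = (-15)-1 = -16 → [0, -9, -9, -15, -16, 9, 7]
j=5: arr[5] = (-16)-9 = -25 → [0, -9, -9, -15, -16, -25, 7]
j=6: arr[6] = (-25)-7 = -32 → [0, -9, -9, -15, -16, -25, -32]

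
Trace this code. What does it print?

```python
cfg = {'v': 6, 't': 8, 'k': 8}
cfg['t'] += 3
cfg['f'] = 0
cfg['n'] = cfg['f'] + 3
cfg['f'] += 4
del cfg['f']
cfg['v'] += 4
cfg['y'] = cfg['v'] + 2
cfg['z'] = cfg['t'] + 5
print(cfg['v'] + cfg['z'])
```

cfg['t'] = 8+3 = 11 → {'v': 6, 't': 11, 'k': 8}
cfg['f'] = 0 → {'v': 6, 't': 11, 'k': 8, 'f': 0}
cfg['n'] = cfg['f']+3 = 3 → {'v': 6, 't': 11, 'k': 8, 'f': 0, 'n': 3}
cfg['f'] = 0+4 = 4 → {'v': 6, 't': 11, 'k': 8, 'f': 4, 'n': 3}
del 'f' → {'v': 6, 't': 11, 'k': 8, 'n': 3}
cfg['v'] = 6+4 = 10 → {'v': 10, 't': 11, 'k': 8, 'n': 3}
cfg['y'] = cfg['v']+2 = 12 → {'v': 10, 't': 11, 'k': 8, 'n': 3, 'y': 12}
cfg['z'] = cfg['t']+5 = 16 → {'v': 10, 't': 11, 'k': 8, 'n': 3, 'y': 12, 'z': 16}
cfg['v']+cfg['z'] = 10+16 = 26

26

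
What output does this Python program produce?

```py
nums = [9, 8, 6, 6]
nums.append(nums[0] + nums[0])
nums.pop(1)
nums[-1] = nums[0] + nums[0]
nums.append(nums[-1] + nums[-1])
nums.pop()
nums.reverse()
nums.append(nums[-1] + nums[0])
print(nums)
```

append nums[0]+nums[0] = 9+9 = 18 → [9, 8, 6, 6, 18]
pop(1) removes 8 → [9, 6, 6, 18]
nums[-1] = nums[0]+nums[0] = 9+9 = 18 → [9, 6, 6, 18]
append nums[-1]+nums[-1] = 18+18 = 36 → [9, 6, 6, 18, 36]
pop() removes 36 → [9, 6, 6, 18]
reverse → [18, 6, 6, 9]
append nums[-1]+nums[0] = 9+18 = 27 → [18, 6, 6, 9, 27]

[18, 6, 6, 9, 27]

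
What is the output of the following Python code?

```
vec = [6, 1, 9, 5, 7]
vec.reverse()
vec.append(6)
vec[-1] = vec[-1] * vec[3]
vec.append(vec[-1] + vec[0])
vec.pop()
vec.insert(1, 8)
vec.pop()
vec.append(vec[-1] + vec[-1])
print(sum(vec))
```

48

reverse → [7, 5, 9, 1, 6]
append 6 → [7, 5, 9, 1, 6, 6]
vec[-1] = vec[-1]*vec[3] = 6*1 = 6 → [7, 5, 9, 1, 6, 6]
append vec[-1]+vec[0] = 6+7 = 13 → [7, 5, 9, 1, 6, 6, 13]
pop() removes 13 → [7, 5, 9, 1, 6, 6]
insert 8 at 1 → [7, 8, 5, 9, 1, 6, 6]
pop() removes 6 → [7, 8, 5, 9, 1, 6]
append vec[-1]+vec[-1] = 6+6 = 12 → [7, 8, 5, 9, 1, 6, 12]
sum = 48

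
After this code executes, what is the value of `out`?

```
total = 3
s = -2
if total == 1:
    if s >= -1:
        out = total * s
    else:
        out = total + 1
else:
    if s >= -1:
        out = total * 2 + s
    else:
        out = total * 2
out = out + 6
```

total=3, s=-2
total == 1 is False; s >= -1 is False
→ out = total * 2 = 6
out = 6+6 = 12

12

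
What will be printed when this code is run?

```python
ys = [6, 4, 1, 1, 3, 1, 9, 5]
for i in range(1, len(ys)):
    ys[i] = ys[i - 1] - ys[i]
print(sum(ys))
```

-29

i=1: ys[1] = 6-4 = 2 → [6, 2, 1, 1, 3, 1, 9, 5]
i=2: ys[2] = 2-1 = 1 → [6, 2, 1, 1, 3, 1, 9, 5]
i=3: ys[3] = 1-1 = 0 → [6, 2, 1, 0, 3, 1, 9, 5]
i=4: ys[4] = 0-3 = -3 → [6, 2, 1, 0, -3, 1, 9, 5]
i=5: ys[5] = (-3)-1 = -4 → [6, 2, 1, 0, -3, -4, 9, 5]
i=6: ys[6] = (-4)-9 = -13 → [6, 2, 1, 0, -3, -4, -13, 5]
i=7: ys[7] = (-13)-5 = -18 → [6, 2, 1, 0, -3, -4, -13, -18]
sum = -29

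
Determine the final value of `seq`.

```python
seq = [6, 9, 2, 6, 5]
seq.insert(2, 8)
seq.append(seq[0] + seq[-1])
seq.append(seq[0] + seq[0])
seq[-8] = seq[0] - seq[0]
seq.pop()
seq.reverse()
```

insert 8 at 2 → [6, 9, 8, 2, 6, 5]
append seq[0]+seq[-1] = 6+5 = 11 → [6, 9, 8, 2, 6, 5, 11]
append seq[0]+seq[0] = 6+6 = 12 → [6, 9, 8, 2, 6, 5, 11, 12]
seq[-8] = seq[0]-seq[0] = 6-6 = 0 → [0, 9, 8, 2, 6, 5, 11, 12]
pop() removes 12 → [0, 9, 8, 2, 6, 5, 11]
reverse → [11, 5, 6, 2, 8, 9, 0]

[11, 5, 6, 2, 8, 9, 0]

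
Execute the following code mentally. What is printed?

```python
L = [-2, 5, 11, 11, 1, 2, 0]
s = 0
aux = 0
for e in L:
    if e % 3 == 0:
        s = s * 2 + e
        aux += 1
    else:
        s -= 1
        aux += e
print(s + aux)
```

e=-2: not %3==0, s = 0-1 = -1; aux=-2
e=5: not %3==0, s = (-1)-1 = -2; aux=3
e=11: not %3==0, s = (-2)-1 = -3; aux=14
e=11: not %3==0, s = (-3)-1 = -4; aux=25
e=1: not %3==0, s = (-4)-1 = -5; aux=26
e=2: not %3==0, s = (-5)-1 = -6; aux=28
e=0: %3==0, s = (-6)*2+0 = -12; aux=29
s+aux = (-12)+29 = 17

17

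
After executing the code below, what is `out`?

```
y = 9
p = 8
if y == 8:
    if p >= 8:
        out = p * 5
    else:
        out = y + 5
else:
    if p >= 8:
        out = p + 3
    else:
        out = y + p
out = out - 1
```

y=9, p=8
y == 8 is False; p >= 8 is True
→ out = p + 3 = 11
out = 11-1 = 10

10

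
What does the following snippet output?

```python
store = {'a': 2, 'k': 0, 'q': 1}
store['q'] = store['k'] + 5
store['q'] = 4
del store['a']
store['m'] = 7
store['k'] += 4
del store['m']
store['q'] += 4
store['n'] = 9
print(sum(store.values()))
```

store['q'] = store['k']+5 = 5 → {'a': 2, 'k': 0, 'q': 5}
store['q'] = 4 → {'a': 2, 'k': 0, 'q': 4}
del 'a' → {'k': 0, 'q': 4}
store['m'] = 7 → {'k': 0, 'q': 4, 'm': 7}
store['k'] = 0+4 = 4 → {'k': 4, 'q': 4, 'm': 7}
del 'm' → {'k': 4, 'q': 4}
store['q'] = 4+4 = 8 → {'k': 4, 'q': 8}
store['n'] = 9 → {'k': 4, 'q': 8, 'n': 9}
sum of values = 21

21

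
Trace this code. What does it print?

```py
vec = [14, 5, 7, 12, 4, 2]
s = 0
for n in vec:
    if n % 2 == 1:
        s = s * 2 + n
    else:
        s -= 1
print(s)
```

n=14: not odd, s = 0-1 = -1
n=5: odd, s = (-1)*2+5 = 3
n=7: odd, s = 3*2+7 = 13
n=12: not odd, s = 13-1 = 12
n=4: not odd, s = 12-1 = 11
n=2: not odd, s = 11-1 = 10

10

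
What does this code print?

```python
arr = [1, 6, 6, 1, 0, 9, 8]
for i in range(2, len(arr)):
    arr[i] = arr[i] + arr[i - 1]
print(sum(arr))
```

97

i=2: arr[2] = 6+6 = 12 → [1, 6, 12, 1, 0, 9, 8]
i=3: arr[3] = 1+12 = 13 → [1, 6, 12, 13, 0, 9, 8]
i=4: arr[4] = 0+13 = 13 → [1, 6, 12, 13, 13, 9, 8]
i=5: arr[5] = 9+13 = 22 → [1, 6, 12, 13, 13, 22, 8]
i=6: arr[6] = 8+22 = 30 → [1, 6, 12, 13, 13, 22, 30]
sum = 97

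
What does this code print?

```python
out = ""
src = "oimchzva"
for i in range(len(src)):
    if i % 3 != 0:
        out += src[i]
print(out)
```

imhza

i=0: skip
i=1: add 'i' → 'i'
i=2: add 'm' → 'im'
i=3: skip
i=4: add 'h' → 'imh'
i=5: add 'z' → 'imhz'
i=6: skip
i=7: add 'a' → 'imhza'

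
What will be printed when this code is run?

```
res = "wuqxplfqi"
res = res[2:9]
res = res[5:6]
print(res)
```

q

slice [2:9] → 'qxplfqi'
slice [5:6] → 'q'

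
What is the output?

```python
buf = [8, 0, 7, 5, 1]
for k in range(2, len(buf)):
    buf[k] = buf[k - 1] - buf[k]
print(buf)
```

[8, 0, -7, -12, -13]

k=2: buf[2] = 0-7 = -7 → [8, 0, -7, 5, 1]
k=3: buf[3] = (-7)-5 = -12 → [8, 0, -7, -12, 1]
k=4: buf[4] = (-12)-1 = -13 → [8, 0, -7, -12, -13]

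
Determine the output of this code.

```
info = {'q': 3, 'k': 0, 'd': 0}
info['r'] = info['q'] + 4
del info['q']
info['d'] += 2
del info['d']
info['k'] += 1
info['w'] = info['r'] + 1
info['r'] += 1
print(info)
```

info['r'] = info['q']+4 = 7 → {'q': 3, 'k': 0, 'd': 0, 'r': 7}
del 'q' → {'k': 0, 'd': 0, 'r': 7}
info['d'] = 0+2 = 2 → {'k': 0, 'd': 2, 'r': 7}
del 'd' → {'k': 0, 'r': 7}
info['k'] = 0+1 = 1 → {'k': 1, 'r': 7}
info['w'] = info['r']+1 = 8 → {'k': 1, 'r': 7, 'w': 8}
info['r'] = 7+1 = 8 → {'k': 1, 'r': 8, 'w': 8}

{'k': 1, 'r': 8, 'w': 8}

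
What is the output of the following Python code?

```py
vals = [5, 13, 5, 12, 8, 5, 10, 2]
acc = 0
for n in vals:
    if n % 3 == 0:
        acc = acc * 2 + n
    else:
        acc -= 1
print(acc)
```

2

n=5: not %3==0, acc = 0-1 = -1
n=13: not %3==0, acc = (-1)-1 = -2
n=5: not %3==0, acc = (-2)-1 = -3
n=12: %3==0, acc = (-3)*2+12 = 6
n=8: not %3==0, acc = 6-1 = 5
n=5: not %3==0, acc = 5-1 = 4
n=10: not %3==0, acc = 4-1 = 3
n=2: not %3==0, acc = 3-1 = 2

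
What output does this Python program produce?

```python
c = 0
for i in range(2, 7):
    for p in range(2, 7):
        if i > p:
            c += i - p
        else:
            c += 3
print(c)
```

65

i=2,p=2: not 2>2, c = 0+3 = 3
i=2,p=3: not 2>3, c = 3+3 = 6
i=2,p=4: not 2>4, c = 6+3 = 9
i=2,p=5: not 2>5, c = 9+3 = 12
i=2,p=6: not 2>6, c = 12+3 = 15
i=3,p=2: 3>2, c = 15+1 = 16
i=3,p=3: not 3>3, c = 16+3 = 19
i=3,p=4: not 3>4, c = 19+3 = 22
i=3,p=5: not 3>5, c = 22+3 = 25
i=3,p=6: not 3>6, c = 25+3 = 28
i=4,p=2: 4>2, c = 28+2 = 30
i=4,p=3: 4>3, c = 30+1 = 31
i=4,p=4: not 4>4, c = 31+3 = 34
i=4,p=5: not 4>5, c = 34+3 = 37
i=4,p=6: not 4>6, c = 37+3 = 40
i=5,p=2: 5>2, c = 40+3 = 43
i=5,p=3: 5>3, c = 43+2 = 45
i=5,p=4: 5>4, c = 45+1 = 46
i=5,p=5: not 5>5, c = 46+3 = 49
i=5,p=6: not 5>6, c = 49+3 = 52
i=6,p=2: 6>2, c = 52+4 = 56
i=6,p=3: 6>3, c = 56+3 = 59
i=6,p=4: 6>4, c = 59+2 = 61
i=6,p=5: 6>5, c = 61+1 = 62
i=6,p=6: not 6>6, c = 62+3 = 65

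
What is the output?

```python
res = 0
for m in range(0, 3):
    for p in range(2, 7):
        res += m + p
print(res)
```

m=0,p=2: res = 0+2 = 2
m=0,p=3: res = 2+3 = 5
m=0,p=4: res = 5+4 = 9
m=0,p=5: res = 9+5 = 14
m=0,p=6: res = 14+6 = 20
m=1,p=2: res = 20+3 = 23
m=1,p=3: res = 23+4 = 27
m=1,p=4: res = 27+5 = 32
m=1,p=5: res = 32+6 = 38
m=1,p=6: res = 38+7 = 45
m=2,p=2: res = 45+4 = 49
m=2,p=3: res = 49+5 = 54
m=2,p=4: res = 54+6 = 60
m=2,p=5: res = 60+7 = 67
m=2,p=6: res = 67+8 = 75

75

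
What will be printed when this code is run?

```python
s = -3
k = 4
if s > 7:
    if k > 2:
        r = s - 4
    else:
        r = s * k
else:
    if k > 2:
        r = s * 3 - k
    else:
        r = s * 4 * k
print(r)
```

-13

s=-3, k=4
s > 7 is False; k > 2 is True
→ r = s * 3 - k = -13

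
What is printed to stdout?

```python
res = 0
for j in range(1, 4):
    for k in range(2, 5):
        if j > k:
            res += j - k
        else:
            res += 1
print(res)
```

9

j=1,k=2: not 1>2, res = 0+1 = 1
j=1,k=3: not 1>3, res = 1+1 = 2
j=1,k=4: not 1>4, res = 2+1 = 3
j=2,k=2: not 2>2, res = 3+1 = 4
j=2,k=3: not 2>3, res = 4+1 = 5
j=2,k=4: not 2>4, res = 5+1 = 6
j=3,k=2: 3>2, res = 6+1 = 7
j=3,k=3: not 3>3, res = 7+1 = 8
j=3,k=4: not 3>4, res = 8+1 = 9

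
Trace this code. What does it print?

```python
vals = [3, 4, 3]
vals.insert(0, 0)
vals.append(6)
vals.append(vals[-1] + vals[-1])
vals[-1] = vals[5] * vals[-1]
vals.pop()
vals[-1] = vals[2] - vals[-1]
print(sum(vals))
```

8

insert 0 at 0 → [0, 3, 4, 3]
append 6 → [0, 3, 4, 3, 6]
append vals[-1]+vals[-1] = 6+6 = 12 → [0, 3, 4, 3, 6, 12]
vals[-1] = vals[5]*vals[-1] = 12*12 = 144 → [0, 3, 4, 3, 6, 144]
pop() removes 144 → [0, 3, 4, 3, 6]
vals[-1] = vals[2]-vals[-1] = 4-6 = -2 → [0, 3, 4, 3, -2]
sum = 8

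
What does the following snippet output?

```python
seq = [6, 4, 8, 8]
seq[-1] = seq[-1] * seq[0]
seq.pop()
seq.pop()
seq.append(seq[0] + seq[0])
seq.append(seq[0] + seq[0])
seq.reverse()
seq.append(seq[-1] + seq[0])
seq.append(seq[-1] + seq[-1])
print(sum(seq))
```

seq[-1] = seq[-1]*seq[0] = 8*6 = 48 → [6, 4, 8, 48]
pop() removes 48 → [6, 4, 8]
pop() removes 8 → [6, 4]
append seq[0]+seq[0] = 6+6 = 12 → [6, 4, 12]
append seq[0]+seq[0] = 6+6 = 12 → [6, 4, 12, 12]
reverse → [12, 12, 4, 6]
append seq[-1]+seq[0] = 6+12 = 18 → [12, 12, 4, 6, 18]
append seq[-1]+seq[-1] = 18+18 = 36 → [12, 12, 4, 6, 18, 36]
sum = 88

88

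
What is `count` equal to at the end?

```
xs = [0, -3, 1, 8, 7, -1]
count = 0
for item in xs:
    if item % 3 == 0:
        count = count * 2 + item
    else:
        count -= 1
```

item=0: %3==0, count = 0*2+0 = 0
item=-3: %3==0, count = 0*2+(-3) = -3
item=1: not %3==0, count = (-3)-1 = -4
item=8: not %3==0, count = (-4)-1 = -5
item=7: not %3==0, count = (-5)-1 = -6
item=-1: not %3==0, count = (-6)-1 = -7

-7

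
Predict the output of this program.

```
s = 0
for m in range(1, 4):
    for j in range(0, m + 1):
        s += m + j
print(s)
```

30

m=1,j=0: s = 0+1 = 1
m=1,j=1: s = 1+2 = 3
m=2,j=0: s = 3+2 = 5
m=2,j=1: s = 5+3 = 8
m=2,j=2: s = 8+4 = 12
m=3,j=0: s = 12+3 = 15
m=3,j=1: s = 15+4 = 19
m=3,j=2: s = 19+5 = 24
m=3,j=3: s = 24+6 = 30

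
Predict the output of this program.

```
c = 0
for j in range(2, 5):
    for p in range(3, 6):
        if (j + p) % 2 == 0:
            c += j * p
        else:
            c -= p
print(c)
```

j=2,p=3: odd sum, c = 0-3 = -3
j=2,p=4: even sum, c = (-3)+8 = 5
j=2,p=5: odd sum, c = 5-5 = 0
j=3,p=3: even sum, c = 0+9 = 9
j=3,p=4: odd sum, c = 9-4 = 5
j=3,p=5: even sum, c = 5+15 = 20
j=4,p=3: odd sum, c = 20-3 = 17
j=4,p=4: even sum, c = 17+16 = 33
j=4,p=5: odd sum, c = 33-5 = 28

28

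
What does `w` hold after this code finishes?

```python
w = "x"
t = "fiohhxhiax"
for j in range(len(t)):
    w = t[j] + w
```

j=0: prepend 'f' → 'fx'
j=1: prepend 'i' → 'ifx'
j=2: prepend 'o' → 'oifx'
j=3: prepend 'h' → 'hoifx'
j=4: prepend 'h' → 'hhoifx'
j=5: prepend 'x' → 'xhhoifx'
j=6: prepend 'h' → 'hxhhoifx'
j=7: prepend 'i' → 'ihxhhoifx'
j=8: prepend 'a' → 'aihxhhoifx'
j=9: prepend 'x' → 'xaihxhhoifx'

'xaihxhhoifx'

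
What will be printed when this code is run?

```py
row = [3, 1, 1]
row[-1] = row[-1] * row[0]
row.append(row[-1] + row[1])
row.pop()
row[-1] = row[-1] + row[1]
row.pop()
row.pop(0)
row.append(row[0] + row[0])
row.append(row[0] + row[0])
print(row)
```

row[-1] = row[-1]*row[0] = 1*3 = 3 → [3, 1, 3]
append row[-1]+row[1] = 3+1 = 4 → [3, 1, 3, 4]
pop() removes 4 → [3, 1, 3]
row[-1] = row[-1]+row[1] = 3+1 = 4 → [3, 1, 4]
pop() removes 4 → [3, 1]
pop(0) removes 3 → [1]
append row[0]+row[0] = 1+1 = 2 → [1, 2]
append row[0]+row[0] = 1+1 = 2 → [1, 2, 2]

[1, 2, 2]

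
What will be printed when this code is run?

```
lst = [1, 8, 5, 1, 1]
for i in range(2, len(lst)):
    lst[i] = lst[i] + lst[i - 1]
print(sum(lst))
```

51

i=2: lst[2] = 5+8 = 13 → [1, 8, 13, 1, 1]
i=3: lst[3] = 1+13 = 14 → [1, 8, 13, 14, 1]
i=4: lst[4] = 1+14 = 15 → [1, 8, 13, 14, 15]
sum = 51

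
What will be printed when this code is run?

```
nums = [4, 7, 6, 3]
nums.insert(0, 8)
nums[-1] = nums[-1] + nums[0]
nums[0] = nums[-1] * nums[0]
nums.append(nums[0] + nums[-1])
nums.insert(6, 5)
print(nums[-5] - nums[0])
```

insert 8 at 0 → [8, 4, 7, 6, 3]
nums[-1] = nums[-1]+nums[0] = 3+8 = 11 → [8, 4, 7, 6, 11]
nums[0] = nums[-1]*nums[0] = 11*8 = 88 → [88, 4, 7, 6, 11]
append nums[0]+nums[-1] = 88+11 = 99 → [88, 4, 7, 6, 11, 99]
insert 5 at 6 → [88, 4, 7, 6, 11, 99, 5]
nums[-5]-nums[0] = 7-88 = -81

-81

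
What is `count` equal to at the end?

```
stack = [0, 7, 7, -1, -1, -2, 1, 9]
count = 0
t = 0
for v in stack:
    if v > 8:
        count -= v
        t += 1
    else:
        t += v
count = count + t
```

v=0: not >8; t=0
v=7: not >8; t=7
v=7: not >8; t=14
v=-1: not >8; t=13
v=-1: not >8; t=12
v=-2: not >8; t=10
v=1: not >8; t=11
v=9: >8, count = 0-9 = -9; t=12
count+t = (-9)+12 = 3

3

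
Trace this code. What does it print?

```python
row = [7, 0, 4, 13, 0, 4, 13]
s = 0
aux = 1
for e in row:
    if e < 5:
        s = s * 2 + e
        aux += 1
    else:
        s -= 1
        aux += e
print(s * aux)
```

-38

e=7: not <5, s = 0-1 = -1; aux=8
e=0: <5, s = (-1)*2+0 = -2; aux=9
e=4: <5, s = (-2)*2+4 = 0; aux=10
e=13: not <5, s = 0-1 = -1; aux=23
e=0: <5, s = (-1)*2+0 = -2; aux=24
e=4: <5, s = (-2)*2+4 = 0; aux=25
e=13: not <5, s = 0-1 = -1; aux=38
s*aux = (-1)*38 = -38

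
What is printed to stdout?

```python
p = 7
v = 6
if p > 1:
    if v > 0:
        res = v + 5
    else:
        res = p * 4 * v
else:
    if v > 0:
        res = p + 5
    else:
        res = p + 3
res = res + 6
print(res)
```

17

p=7, v=6
p > 1 is True; v > 0 is True
→ res = v + 5 = 11
res = 11+6 = 17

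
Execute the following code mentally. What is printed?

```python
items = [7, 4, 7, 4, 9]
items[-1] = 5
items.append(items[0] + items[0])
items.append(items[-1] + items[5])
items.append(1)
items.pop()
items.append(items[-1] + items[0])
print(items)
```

[7, 4, 7, 4, 5, 14, 28, 35]

items[-1] = 5 → [7, 4, 7, 4, 5]
append items[0]+items[0] = 7+7 = 14 → [7, 4, 7, 4, 5, 14]
append items[-1]+items[5] = 14+14 = 28 → [7, 4, 7, 4, 5, 14, 28]
append 1 → [7, 4, 7, 4, 5, 14, 28, 1]
pop() removes 1 → [7, 4, 7, 4, 5, 14, 28]
append items[-1]+items[0] = 28+7 = 35 → [7, 4, 7, 4, 5, 14, 28, 35]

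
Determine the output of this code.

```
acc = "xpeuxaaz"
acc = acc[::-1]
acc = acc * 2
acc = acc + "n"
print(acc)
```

zaaxuepxzaaxuepxn

reverse → 'zaaxuepx'
repeat ×2 → 'zaaxuepxzaaxuepx'
+ 'n' → 'zaaxuepxzaaxuepxn'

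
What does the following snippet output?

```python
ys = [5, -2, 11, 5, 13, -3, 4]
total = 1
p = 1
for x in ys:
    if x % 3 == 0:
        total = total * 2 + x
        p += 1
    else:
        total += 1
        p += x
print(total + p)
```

48

x=5: not %3==0, total = 1+1 = 2; p=6
x=-2: not %3==0, total = 2+1 = 3; p=4
x=11: not %3==0, total = 3+1 = 4; p=15
x=5: not %3==0, total = 4+1 = 5; p=20
x=13: not %3==0, total = 5+1 = 6; p=33
x=-3: %3==0, total = 6*2+(-3) = 9; p=34
x=4: not %3==0, total = 9+1 = 10; p=38
total+p = 10+38 = 48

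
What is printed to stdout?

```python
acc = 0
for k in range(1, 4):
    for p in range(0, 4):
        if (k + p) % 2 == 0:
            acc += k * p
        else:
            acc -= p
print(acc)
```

12

k=1,p=0: odd sum, acc = 0-0 = 0
k=1,p=1: even sum, acc = 0+1 = 1
k=1,p=2: odd sum, acc = 1-2 = -1
k=1,p=3: even sum, acc = (-1)+3 = 2
k=2,p=0: even sum, acc = 2+0 = 2
k=2,p=1: odd sum, acc = 2-1 = 1
k=2,p=2: even sum, acc = 1+4 = 5
k=2,p=3: odd sum, acc = 5-3 = 2
k=3,p=0: odd sum, acc = 2-0 = 2
k=3,p=1: even sum, acc = 2+3 = 5
k=3,p=2: odd sum, acc = 5-2 = 3
k=3,p=3: even sum, acc = 3+9 = 12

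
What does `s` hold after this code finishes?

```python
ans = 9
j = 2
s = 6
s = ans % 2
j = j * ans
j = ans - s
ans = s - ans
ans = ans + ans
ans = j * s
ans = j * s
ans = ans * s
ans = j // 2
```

s = 9%2 = 1
j = 2*9 = 18
j = 9-1 = 8
ans = 1-9 = -8
ans = (-8)+(-8) = -16
ans = 8*1 = 8
ans = 8*1 = 8
ans = 8*1 = 8
ans = 8//2 = 4

1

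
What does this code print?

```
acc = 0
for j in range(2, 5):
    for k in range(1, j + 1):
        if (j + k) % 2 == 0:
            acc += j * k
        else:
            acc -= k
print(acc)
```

j=2,k=1: odd sum, acc = 0-1 = -1
j=2,k=2: even sum, acc = (-1)+4 = 3
j=3,k=1: even sum, acc = 3+3 = 6
j=3,k=2: odd sum, acc = 6-2 = 4
j=3,k=3: even sum, acc = 4+9 = 13
j=4,k=1: odd sum, acc = 13-1 = 12
j=4,k=2: even sum, acc = 12+8 = 20
j=4,k=3: odd sum, acc = 20-3 = 17
j=4,k=4: even sum, acc = 17+16 = 33

33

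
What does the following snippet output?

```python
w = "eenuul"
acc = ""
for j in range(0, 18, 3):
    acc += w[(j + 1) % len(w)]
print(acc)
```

j=0: add w[1]='e' → 'e'
j=3: add w[4]='u' → 'eu'
j=6: add w[1]='e' → 'eue'
j=9: add w[4]='u' → 'eueu'
j=12: add w[1]='e' → 'eueue'
j=15: add w[4]='u' → 'eueueu'

eueueu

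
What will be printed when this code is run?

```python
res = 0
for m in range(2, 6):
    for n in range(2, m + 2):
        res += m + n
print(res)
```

m=2,n=2: res = 0+4 = 4
m=2,n=3: res = 4+5 = 9
m=3,n=2: res = 9+5 = 14
m=3,n=3: res = 14+6 = 20
m=3,n=4: res = 20+7 = 27
m=4,n=2: res = 27+6 = 33
m=4,n=3: res = 33+7 = 40
m=4,n=4: res = 40+8 = 48
m=4,n=5: res = 48+9 = 57
m=5,n=2: res = 57+7 = 64
m=5,n=3: res = 64+8 = 72
m=5,n=4: res = 72+9 = 81
m=5,n=5: res = 81+10 = 91
m=5,n=6: res = 91+11 = 102

102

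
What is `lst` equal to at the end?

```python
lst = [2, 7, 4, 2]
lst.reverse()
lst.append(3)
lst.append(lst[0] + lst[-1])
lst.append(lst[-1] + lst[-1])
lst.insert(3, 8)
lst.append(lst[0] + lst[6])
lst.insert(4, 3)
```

reverse → [2, 4, 7, 2]
append 3 → [2, 4, 7, 2, 3]
append lst[0]+lst[-1] = 2+3 = 5 → [2, 4, 7, 2, 3, 5]
append lst[-1]+lst[-1] = 5+5 = 10 → [2, 4, 7, 2, 3, 5, 10]
insert 8 at 3 → [2, 4, 7, 8, 2, 3, 5, 10]
append lst[0]+lst[6] = 2+5 = 7 → [2, 4, 7, 8, 2, 3, 5, 10, 7]
insert 3 at 4 → [2, 4, 7, 8, 3, 2, 3, 5, 10, 7]

[2, 4, 7, 8, 3, 2, 3, 5, 10, 7]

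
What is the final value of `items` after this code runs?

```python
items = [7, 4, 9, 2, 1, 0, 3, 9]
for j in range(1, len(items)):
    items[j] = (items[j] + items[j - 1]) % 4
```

j=1: items[1] = (4+7)%4 = 3 → [7, 3, 9, 2, 1, 0, 3, 9]
j=2: items[2] = (9+3)%4 = 0 → [7, 3, 0, 2, 1, 0, 3, 9]
j=3: items[3] = (2+0)%4 = 2 → [7, 3, 0, 2, 1, 0, 3, 9]
j=4: items[4] = (1+2)%4 = 3 → [7, 3, 0, 2, 3, 0, 3, 9]
j=5: items[5] = (0+3)%4 = 3 → [7, 3, 0, 2, 3, 3, 3, 9]
j=6: items[6] = (3+3)%4 = 2 → [7, 3, 0, 2, 3, 3, 2, 9]
j=7: items[7] = (9+2)%4 = 3 → [7, 3, 0, 2, 3, 3, 2, 3]

[7, 3, 0, 2, 3, 3, 2, 3]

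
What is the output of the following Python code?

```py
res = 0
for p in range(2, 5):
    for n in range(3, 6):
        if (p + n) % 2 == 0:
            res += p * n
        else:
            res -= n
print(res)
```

28

p=2,n=3: odd sum, res = 0-3 = -3
p=2,n=4: even sum, res = (-3)+8 = 5
p=2,n=5: odd sum, res = 5-5 = 0
p=3,n=3: even sum, res = 0+9 = 9
p=3,n=4: odd sum, res = 9-4 = 5
p=3,n=5: even sum, res = 5+15 = 20
p=4,n=3: odd sum, res = 20-3 = 17
p=4,n=4: even sum, res = 17+16 = 33
p=4,n=5: odd sum, res = 33-5 = 28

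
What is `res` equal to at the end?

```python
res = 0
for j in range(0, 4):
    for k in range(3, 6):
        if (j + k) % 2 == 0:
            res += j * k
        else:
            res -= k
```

j=0,k=3: odd sum, res = 0-3 = -3
j=0,k=4: even sum, res = (-3)+0 = -3
j=0,k=5: odd sum, res = (-3)-5 = -8
j=1,k=3: even sum, res = (-8)+3 = -5
j=1,k=4: odd sum, res = (-5)-4 = -9
j=1,k=5: even sum, res = (-9)+5 = -4
j=2,k=3: odd sum, res = (-4)-3 = -7
j=2,k=4: even sum, res = (-7)+8 = 1
j=2,k=5: odd sum, res = 1-5 = -4
j=3,k=3: even sum, res = (-4)+9 = 5
j=3,k=4: odd sum, res = 5-4 = 1
j=3,k=5: even sum, res = 1+15 = 16

16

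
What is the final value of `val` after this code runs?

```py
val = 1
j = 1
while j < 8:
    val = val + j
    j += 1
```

29

j=1: val = 1+1 = 2
j=2: val = 2+2 = 4
j=3: val = 4+3 = 7
j=4: val = 7+4 = 11
j=5: val = 11+5 = 16
j=6: val = 16+6 = 22
j=7: val = 22+7 = 29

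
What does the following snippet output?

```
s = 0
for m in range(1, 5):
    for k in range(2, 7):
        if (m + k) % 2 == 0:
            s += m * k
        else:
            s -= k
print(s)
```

64

m=1,k=2: odd sum, s = 0-2 = -2
m=1,k=3: even sum, s = (-2)+3 = 1
m=1,k=4: odd sum, s = 1-4 = -3
m=1,k=5: even sum, s = (-3)+5 = 2
m=1,k=6: odd sum, s = 2-6 = -4
m=2,k=2: even sum, s = (-4)+4 = 0
m=2,k=3: odd sum, s = 0-3 = -3
m=2,k=4: even sum, s = (-3)+8 = 5
m=2,k=5: odd sum, s = 5-5 = 0
m=2,k=6: even sum, s = 0+12 = 12
m=3,k=2: odd sum, s = 12-2 = 10
m=3,k=3: even sum, s = 10+9 = 19
m=3,k=4: odd sum, s = 19-4 = 15
m=3,k=5: even sum, s = 15+15 = 30
m=3,k=6: odd sum, s = 30-6 = 24
m=4,k=2: even sum, s = 24+8 = 32
m=4,k=3: odd sum, s = 32-3 = 29
m=4,k=4: even sum, s = 29+16 = 45
m=4,k=5: odd sum, s = 45-5 = 40
m=4,k=6: even sum, s = 40+24 = 64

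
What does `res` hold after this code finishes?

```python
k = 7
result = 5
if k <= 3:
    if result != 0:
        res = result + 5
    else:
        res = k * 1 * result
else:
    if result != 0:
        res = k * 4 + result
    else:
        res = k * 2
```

k=7, result=5
k <= 3 is False; result != 0 is True
→ res = k * 4 + result = 33

33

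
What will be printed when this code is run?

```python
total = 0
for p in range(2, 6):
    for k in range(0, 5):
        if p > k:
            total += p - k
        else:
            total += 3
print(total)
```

p=2,k=0: 2>0, total = 0+2 = 2
p=2,k=1: 2>1, total = 2+1 = 3
p=2,k=2: not 2>2, total = 3+3 = 6
p=2,k=3: not 2>3, total = 6+3 = 9
p=2,k=4: not 2>4, total = 9+3 = 12
p=3,k=0: 3>0, total = 12+3 = 15
p=3,k=1: 3>1, total = 15+2 = 17
p=3,k=2: 3>2, total = 17+1 = 18
p=3,k=3: not 3>3, total = 18+3 = 21
p=3,k=4: not 3>4, total = 21+3 = 24
p=4,k=0: 4>0, total = 24+4 = 28
p=4,k=1: 4>1, total = 28+3 = 31
p=4,k=2: 4>2, total = 31+2 = 33
p=4,k=3: 4>3, total = 33+1 = 34
p=4,k=4: not 4>4, total = 34+3 = 37
p=5,k=0: 5>0, total = 37+5 = 42
p=5,k=1: 5>1, total = 42+4 = 46
p=5,k=2: 5>2, total = 46+3 = 49
p=5,k=3: 5>3, total = 49+2 = 51
p=5,k=4: 5>4, total = 51+1 = 52

52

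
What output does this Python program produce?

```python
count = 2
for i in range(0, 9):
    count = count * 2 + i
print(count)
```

1526

i=0: count = 2*2+0 = 4
i=1: count = 4*2+1 = 9
i=2: count = 9*2+2 = 20
i=3: count = 20*2+3 = 43
i=4: count = 43*2+4 = 90
i=5: count = 90*2+5 = 185
i=6: count = 185*2+6 = 376
i=7: count = 376*2+7 = 759
i=8: count = 759*2+8 = 1526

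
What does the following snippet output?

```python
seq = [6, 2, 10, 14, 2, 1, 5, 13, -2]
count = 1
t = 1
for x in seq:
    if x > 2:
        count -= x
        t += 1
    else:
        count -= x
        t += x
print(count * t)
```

x=6: >2, count = 1-6 = -5; t=2
x=2: not >2, count = (-5)-2 = -7; t=4
x=10: >2, count = (-7)-10 = -17; t=5
x=14: >2, count = (-17)-14 = -31; t=6
x=2: not >2, count = (-31)-2 = -33; t=8
x=1: not >2, count = (-33)-1 = -34; t=9
x=5: >2, count = (-34)-5 = -39; t=10
x=13: >2, count = (-39)-13 = -52; t=11
x=-2: not >2, count = (-52)-(-2) = -50; t=9
count*t = (-50)*9 = -450

-450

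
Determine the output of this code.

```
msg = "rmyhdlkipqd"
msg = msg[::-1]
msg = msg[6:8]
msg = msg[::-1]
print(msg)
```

reverse → 'dqpikldhymr'
slice [6:8] → 'dh'
reverse → 'hd'

hd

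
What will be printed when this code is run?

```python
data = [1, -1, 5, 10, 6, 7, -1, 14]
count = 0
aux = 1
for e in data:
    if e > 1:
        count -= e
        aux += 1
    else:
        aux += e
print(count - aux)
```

e=1: not >1; aux=2
e=-1: not >1; aux=1
e=5: >1, count = 0-5 = -5; aux=2
e=10: >1, count = (-5)-10 = -15; aux=3
e=6: >1, count = (-15)-6 = -21; aux=4
e=7: >1, count = (-21)-7 = -28; aux=5
e=-1: not >1; aux=4
e=14: >1, count = (-28)-14 = -42; aux=5
count-aux = (-42)-5 = -47

-47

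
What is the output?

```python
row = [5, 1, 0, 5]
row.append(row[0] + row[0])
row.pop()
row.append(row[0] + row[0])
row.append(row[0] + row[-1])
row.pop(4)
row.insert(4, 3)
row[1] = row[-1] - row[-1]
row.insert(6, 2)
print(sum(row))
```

append row[0]+row[0] = 5+5 = 10 → [5, 1, 0, 5, 10]
pop() removes 10 → [5, 1, 0, 5]
append row[0]+row[0] = 5+5 = 10 → [5, 1, 0, 5, 10]
append row[0]+row[-1] = 5+10 = 15 → [5, 1, 0, 5, 10, 15]
pop(4) removes 10 → [5, 1, 0, 5, 15]
insert 3 at 4 → [5, 1, 0, 5, 3, 15]
row[1] = row[-1]-row[-1] = 15-15 = 0 → [5, 0, 0, 5, 3, 15]
insert 2 at 6 → [5, 0, 0, 5, 3, 15, 2]
sum = 30

30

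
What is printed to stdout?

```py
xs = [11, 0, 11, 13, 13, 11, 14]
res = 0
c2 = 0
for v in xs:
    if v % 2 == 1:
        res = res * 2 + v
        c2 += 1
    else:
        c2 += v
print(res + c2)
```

v=11: odd, res = 0*2+11 = 11; c2=1
v=0: not odd; c2=1
v=11: odd, res = 11*2+11 = 33; c2=2
v=13: odd, res = 33*2+13 = 79; c2=3
v=13: odd, res = 79*2+13 = 171; c2=4
v=11: odd, res = 171*2+11 = 353; c2=5
v=14: not odd; c2=19
res+c2 = 353+19 = 372

372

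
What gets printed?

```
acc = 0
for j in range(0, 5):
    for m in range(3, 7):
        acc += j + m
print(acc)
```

j=0,m=3: acc = 0+3 = 3
j=0,m=4: acc = 3+4 = 7
j=0,m=5: acc = 7+5 = 12
j=0,m=6: acc = 12+6 = 18
j=1,m=3: acc = 18+4 = 22
j=1,m=4: acc = 22+5 = 27
j=1,m=5: acc = 27+6 = 33
j=1,m=6: acc = 33+7 = 40
j=2,m=3: acc = 40+5 = 45
j=2,m=4: acc = 45+6 = 51
j=2,m=5: acc = 51+7 = 58
j=2,m=6: acc = 58+8 = 66
j=3,m=3: acc = 66+6 = 72
j=3,m=4: acc = 72+7 = 79
j=3,m=5: acc = 79+8 = 87
j=3,m=6: acc = 87+9 = 96
j=4,m=3: acc = 96+7 = 103
j=4,m=4: acc = 103+8 = 111
j=4,m=5: acc = 111+9 = 120
j=4,m=6: acc = 120+10 = 130

130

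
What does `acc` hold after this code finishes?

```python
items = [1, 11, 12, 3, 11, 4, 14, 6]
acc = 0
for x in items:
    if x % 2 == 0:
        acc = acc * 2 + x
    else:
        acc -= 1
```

x=1: not even, acc = 0-1 = -1
x=11: not even, acc = (-1)-1 = -2
x=12: even, acc = (-2)*2+12 = 8
x=3: not even, acc = 8-1 = 7
x=11: not even, acc = 7-1 = 6
x=4: even, acc = 6*2+4 = 16
x=14: even, acc = 16*2+14 = 46
x=6: even, acc = 46*2+6 = 98

98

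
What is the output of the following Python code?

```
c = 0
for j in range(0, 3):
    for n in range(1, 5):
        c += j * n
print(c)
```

30

j=0,n=1: c = 0+0 = 0
j=0,n=2: c = 0+0 = 0
j=0,n=3: c = 0+0 = 0
j=0,n=4: c = 0+0 = 0
j=1,n=1: c = 0+1 = 1
j=1,n=2: c = 1+2 = 3
j=1,n=3: c = 3+3 = 6
j=1,n=4: c = 6+4 = 10
j=2,n=1: c = 10+2 = 12
j=2,n=2: c = 12+4 = 16
j=2,n=3: c = 16+6 = 22
j=2,n=4: c = 22+8 = 30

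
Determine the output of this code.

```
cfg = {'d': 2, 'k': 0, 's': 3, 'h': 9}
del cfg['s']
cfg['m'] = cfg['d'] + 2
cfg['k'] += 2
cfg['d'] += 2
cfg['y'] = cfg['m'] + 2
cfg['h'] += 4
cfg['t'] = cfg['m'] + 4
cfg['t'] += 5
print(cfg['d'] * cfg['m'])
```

16

del 's' → {'d': 2, 'k': 0, 'h': 9}
cfg['m'] = cfg['d']+2 = 4 → {'d': 2, 'k': 0, 'h': 9, 'm': 4}
cfg['k'] = 0+2 = 2 → {'d': 2, 'k': 2, 'h': 9, 'm': 4}
cfg['d'] = 2+2 = 4 → {'d': 4, 'k': 2, 'h': 9, 'm': 4}
cfg['y'] = cfg['m']+2 = 6 → {'d': 4, 'k': 2, 'h': 9, 'm': 4, 'y': 6}
cfg['h'] = 9+4 = 13 → {'d': 4, 'k': 2, 'h': 13, 'm': 4, 'y': 6}
cfg['t'] = cfg['m']+4 = 8 → {'d': 4, 'k': 2, 'h': 13, 'm': 4, 'y': 6, 't': 8}
cfg['t'] = 8+5 = 13 → {'d': 4, 'k': 2, 'h': 13, 'm': 4, 'y': 6, 't': 13}
cfg['d']*cfg['m'] = 4*4 = 16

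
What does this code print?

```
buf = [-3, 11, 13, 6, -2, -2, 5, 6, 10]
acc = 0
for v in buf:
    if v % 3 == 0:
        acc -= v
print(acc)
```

v=-3: %3==0, acc = 0-(-3) = 3
v=11: not %3==0
v=13: not %3==0
v=6: %3==0, acc = 3-6 = -3
v=-2: not %3==0
v=-2: not %3==0
v=5: not %3==0
v=6: %3==0, acc = (-3)-6 = -9
v=10: not %3==0

-9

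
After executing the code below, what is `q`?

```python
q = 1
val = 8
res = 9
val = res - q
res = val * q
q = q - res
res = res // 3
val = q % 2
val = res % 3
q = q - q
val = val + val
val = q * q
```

val = 9-1 = 8
res = 8*1 = 8
q = 1-8 = -7
res = 8//3 = 2
val = (-7)%2 = 1
val = 2%3 = 2
q = (-7)-(-7) = 0
val = 2+2 = 4
val = 0*0 = 0

0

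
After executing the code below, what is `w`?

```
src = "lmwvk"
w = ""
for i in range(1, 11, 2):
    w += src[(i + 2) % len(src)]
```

'vlwkm'

i=1: add src[3]='v' → 'v'
i=3: add src[0]='l' → 'vl'
i=5: add src[2]='w' → 'vlw'
i=7: add src[4]='k' → 'vlwk'
i=9: add src[1]='m' → 'vlwkm'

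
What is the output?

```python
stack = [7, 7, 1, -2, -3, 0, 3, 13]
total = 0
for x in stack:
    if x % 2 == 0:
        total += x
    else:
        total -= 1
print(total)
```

-8

x=7: not even, total = 0-1 = -1
x=7: not even, total = (-1)-1 = -2
x=1: not even, total = (-2)-1 = -3
x=-2: even, total = (-3)+(-2) = -5
x=-3: not even, total = (-5)-1 = -6
x=0: even, total = (-6)+0 = -6
x=3: not even, total = (-6)-1 = -7
x=13: not even, total = (-7)-1 = -8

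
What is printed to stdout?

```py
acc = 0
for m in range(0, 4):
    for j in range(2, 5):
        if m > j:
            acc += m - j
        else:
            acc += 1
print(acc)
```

12

m=0,j=2: not 0>2, acc = 0+1 = 1
m=0,j=3: not 0>3, acc = 1+1 = 2
m=0,j=4: not 0>4, acc = 2+1 = 3
m=1,j=2: not 1>2, acc = 3+1 = 4
m=1,j=3: not 1>3, acc = 4+1 = 5
m=1,j=4: not 1>4, acc = 5+1 = 6
m=2,j=2: not 2>2, acc = 6+1 = 7
m=2,j=3: not 2>3, acc = 7+1 = 8
m=2,j=4: not 2>4, acc = 8+1 = 9
m=3,j=2: 3>2, acc = 9+1 = 10
m=3,j=3: not 3>3, acc = 10+1 = 11
m=3,j=4: not 3>4, acc = 11+1 = 12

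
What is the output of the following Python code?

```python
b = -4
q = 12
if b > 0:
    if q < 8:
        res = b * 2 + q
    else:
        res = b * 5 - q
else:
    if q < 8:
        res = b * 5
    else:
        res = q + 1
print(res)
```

b=-4, q=12
b > 0 is False; q < 8 is False
→ res = q + 1 = 13

13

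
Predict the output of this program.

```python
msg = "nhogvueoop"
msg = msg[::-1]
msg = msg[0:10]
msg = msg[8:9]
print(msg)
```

h

reverse → 'pooeuvgohn'
slice [0:10] → 'pooeuvgohn'
slice [8:9] → 'h'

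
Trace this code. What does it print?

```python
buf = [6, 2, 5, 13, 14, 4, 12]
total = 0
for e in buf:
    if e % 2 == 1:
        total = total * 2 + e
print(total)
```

e=6: not odd
e=2: not odd
e=5: odd, total = 0*2+5 = 5
e=13: odd, total = 5*2+13 = 23
e=14: not odd
e=4: not odd
e=12: not odd

23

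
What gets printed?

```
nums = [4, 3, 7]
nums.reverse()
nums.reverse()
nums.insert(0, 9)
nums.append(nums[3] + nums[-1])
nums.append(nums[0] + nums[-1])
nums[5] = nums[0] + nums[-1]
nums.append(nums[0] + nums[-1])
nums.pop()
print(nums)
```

reverse → [7, 3, 4]
reverse → [4, 3, 7]
insert 9 at 0 → [9, 4, 3, 7]
append nums[3]+nums[-1] = 7+7 = 14 → [9, 4, 3, 7, 14]
append nums[0]+nums[-1] = 9+14 = 23 → [9, 4, 3, 7, 14, 23]
nums[5] = nums[0]+nums[-1] = 9+23 = 32 → [9, 4, 3, 7, 14, 32]
append nums[0]+nums[-1] = 9+32 = 41 → [9, 4, 3, 7, 14, 32, 41]
pop() removes 41 → [9, 4, 3, 7, 14, 32]

[9, 4, 3, 7, 14, 32]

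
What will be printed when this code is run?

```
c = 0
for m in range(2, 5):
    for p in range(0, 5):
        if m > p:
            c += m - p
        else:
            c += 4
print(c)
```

43

m=2,p=0: 2>0, c = 0+2 = 2
m=2,p=1: 2>1, c = 2+1 = 3
m=2,p=2: not 2>2, c = 3+4 = 7
m=2,p=3: not 2>3, c = 7+4 = 11
m=2,p=4: not 2>4, c = 11+4 = 15
m=3,p=0: 3>0, c = 15+3 = 18
m=3,p=1: 3>1, c = 18+2 = 20
m=3,p=2: 3>2, c = 20+1 = 21
m=3,p=3: not 3>3, c = 21+4 = 25
m=3,p=4: not 3>4, c = 25+4 = 29
m=4,p=0: 4>0, c = 29+4 = 33
m=4,p=1: 4>1, c = 33+3 = 36
m=4,p=2: 4>2, c = 36+2 = 38
m=4,p=3: 4>3, c = 38+1 = 39
m=4,p=4: not 4>4, c = 39+4 = 43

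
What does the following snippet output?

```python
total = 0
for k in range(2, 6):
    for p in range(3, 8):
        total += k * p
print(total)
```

k=2,p=3: total = 0+6 = 6
k=2,p=4: total = 6+8 = 14
k=2,p=5: total = 14+10 = 24
k=2,p=6: total = 24+12 = 36
k=2,p=7: total = 36+14 = 50
k=3,p=3: total = 50+9 = 59
k=3,p=4: total = 59+12 = 71
k=3,p=5: total = 71+15 = 86
k=3,p=6: total = 86+18 = 104
k=3,p=7: total = 104+21 = 125
k=4,p=3: total = 125+12 = 137
k=4,p=4: total = 137+16 = 153
k=4,p=5: total = 153+20 = 173
k=4,p=6: total = 173+24 = 197
k=4,p=7: total = 197+28 = 225
k=5,p=3: total = 225+15 = 240
k=5,p=4: total = 240+20 = 260
k=5,p=5: total = 260+25 = 285
k=5,p=6: total = 285+30 = 315
k=5,p=7: total = 315+35 = 350

350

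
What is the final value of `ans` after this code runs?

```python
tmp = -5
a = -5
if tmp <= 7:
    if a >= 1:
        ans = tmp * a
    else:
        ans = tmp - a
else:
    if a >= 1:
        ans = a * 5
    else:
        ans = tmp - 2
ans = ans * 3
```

0

tmp=-5, a=-5
tmp <= 7 is True; a >= 1 is False
→ ans = tmp - a = 0
ans = 0*3 = 0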